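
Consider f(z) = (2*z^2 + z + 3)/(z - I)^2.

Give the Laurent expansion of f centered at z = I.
Put w = z - (I), i.e. z = w + I. The denominator is w^2, so it suffices to rewrite the numerator in powers of w.

P(z) = 2*z^2 + z + 3
P(w + I) = 1 + I + (1 + 4*I)*w + 2*w^2

Dividing each term by w^2:
  f = (1 + I)/w^2 + (1 + 4*I)/w + 2

Substituting back w = z - I:
  f(z) = (1 + I)/(z - I)^2 + (1 + 4*I)/(z - I) + 2

The series is finite because the numerator is a polynomial; the negative powers form the principal part, and the coefficient of 1/(z - I) gives Res(f, I) = 1 + 4*I.

Final answer: (1 + I)/(z - I)^2 + (1 + 4*I)/(z - I) + 2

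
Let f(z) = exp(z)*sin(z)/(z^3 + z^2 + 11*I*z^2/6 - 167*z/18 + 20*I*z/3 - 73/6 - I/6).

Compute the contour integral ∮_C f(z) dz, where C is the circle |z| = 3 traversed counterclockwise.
By the residue theorem, ∮_C f(z) dz = 2πi · (sum of the residues of f at the poles inside |z| = 3).

The denominator factors as (z - 3 + 3*I/2)*(z + 1 + 2*I/3)*(z + 3 - I/3), so the singularities of f are simple poles at z = 3 - 3*I/2, z = -1 - 2*I/3, z = -3 + I/3.
  |3 - 3*I/2|² = 45/4 > 9 = 3², so this pole is outside the contour.
  |-1 - 2*I/3|² = 13/9 < 9 = 3², so this pole is inside the contour.
  |-3 + I/3|² = 82/9 > 9 = 3², so this pole is outside the contour.

With P(z) = exp(z)*sin(z) and Q(z) = z^3 + z^2 + 11*I*z^2/6 - 167*z/18 + 20*I*z/3 - 73/6 - I/6, each pole is simple, so Res(f, z₀) = P(z₀)/Q'(z₀) with Q'(z) = 3*z^2 + 2*z + 11*I*z/3 - 167/18 + 20*I/3.
  Res(f, -1 - 2*I/3) = P(-1 - 2*I/3)/Q'(-1 - 2*I/3) = (-exp(-1 - 2*I/3)*sin(1 + 2*I/3))/(-43/6 + 17*I/3) = (258/3005 + 204*I/3005)*exp(-1 - 2*I/3)*sin(1 + 2*I/3)

∮_C f(z) dz = 2πi · ((258/3005 + 204*I/3005)*exp(-1 - 2*I/3)*sin(1 + 2*I/3)) = pi*(-408/3005 + 516*I/3005)*exp(-1 - 2*I/3)*sin(1 + 2*I/3)

Final answer: pi*(-408/3005 + 516*I/3005)*exp(-1 - 2*I/3)*sin(1 + 2*I/3)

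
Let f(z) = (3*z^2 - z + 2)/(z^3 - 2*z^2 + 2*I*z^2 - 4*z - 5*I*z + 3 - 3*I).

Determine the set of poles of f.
The singularities of f are the zeros of the denominator. Factoring,
  z^3 - 2*z^2 + 2*I*z^2 - 4*z - 5*I*z + 3 - 3*I = (z - 3)*(z + I)*(z + 1 + I)
so the candidates are z = 3, z = -I, z = -1 - I.

Check the numerator P(z) = 3*z^2 - z + 2 at each one:
  P(3) = 26 ≠ 0, so z = 3 is a (simple) pole.
  P(-I) = -1 + I ≠ 0, so z = -I is a (simple) pole.
  P(-1 - I) = 3 + 7*I ≠ 0, so z = -1 - I is a (simple) pole.

Poles of f: {-1 - I, -I, 3}

Final answer: {-1 - I, -I, 3}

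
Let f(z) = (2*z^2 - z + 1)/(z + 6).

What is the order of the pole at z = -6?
1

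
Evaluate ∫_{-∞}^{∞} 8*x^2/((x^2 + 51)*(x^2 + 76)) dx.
8*pi*(-sqrt(51) + 2*sqrt(19))/25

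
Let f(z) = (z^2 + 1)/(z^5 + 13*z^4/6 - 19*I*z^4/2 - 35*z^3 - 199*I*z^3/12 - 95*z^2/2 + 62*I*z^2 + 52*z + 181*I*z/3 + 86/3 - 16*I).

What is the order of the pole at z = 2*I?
3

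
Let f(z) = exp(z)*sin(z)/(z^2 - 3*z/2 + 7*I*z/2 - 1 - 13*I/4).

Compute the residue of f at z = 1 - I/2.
Write f(z) = P(z)/Q(z) with P(z) = exp(z)*sin(z) and Q(z) = z^2 - 3*z/2 + 7*I*z/2 - 1 - 13*I/4.
The denominator factors as Q(z) = (z - 1/2 + 3*I)*(z - 1 + I/2), so z = 1 - I/2 is a simple zero of Q and P is analytic there; z = 1 - I/2 is therefore a simple pole and
  Res(f, z₀) = P(z₀)/Q'(z₀).

Q'(z) = 2*z - 3/2 + 7*I/2, so Q'(1 - I/2) = 1/2 + 5*I/2.
P(1 - I/2) = exp(1 - I/2)*sin(1 - I/2).

Res(f, 1 - I/2) = (exp(1 - I/2)*sin(1 - I/2))/(1/2 + 5*I/2) = (1/13 - 5*I/13)*exp(1 - I/2)*sin(1 - I/2)

Final answer: (1/13 - 5*I/13)*exp(1 - I/2)*sin(1 - I/2)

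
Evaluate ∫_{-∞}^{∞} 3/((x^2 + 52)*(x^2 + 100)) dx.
pi*(-13 + 5*sqrt(13))/2080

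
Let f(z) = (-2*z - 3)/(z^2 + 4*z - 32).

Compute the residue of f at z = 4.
Write f(z) = P(z)/Q(z) with P(z) = -2*z - 3 and Q(z) = z^2 + 4*z - 32.
The denominator factors as Q(z) = (z + 8)*(z - 4), so z = 4 is a simple zero of Q and P is analytic there; z = 4 is therefore a simple pole and
  Res(f, z₀) = P(z₀)/Q'(z₀).

Q'(z) = 2*z + 4, so Q'(4) = 12.
P(4) = -11.

Res(f, 4) = (-11)/(12) = -11/12

Final answer: -11/12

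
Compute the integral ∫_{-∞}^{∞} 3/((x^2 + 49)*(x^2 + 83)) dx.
Let f(z) = 3/((z^2 + 49)*(z^2 + 83)). The denominator has no real zeros and deg Q - deg P = 4 ≥ 2, so the integral of f over the upper semicircle |z| = R tends to 0 as R → ∞. Closing the contour in the upper half-plane,
  ∫_{-∞}^{∞} f(x) dx = 2πi · Σ Res(f, z_k)  over the poles with Im z_k > 0.

Zeros of the denominator: z^2 + 49 = 0 gives z = ±7*I; z^2 + 83 = 0 gives z = ±sqrt(83)*I.
Upper half-plane: z = 7*I, z = sqrt(83)*I (simple).

Each pole is a simple zero of Q(z) = z^4 + 132*z^2 + 4067, so Res(f, z₀) = P(z₀)/Q'(z₀) with P(z) = 3, Q'(z) = 4*z^3 + 264*z:
  Res(f, 7*I) = (3)/(476*I) = -3*I/476
  Res(f, sqrt(83)*I) = (3)/(-68*sqrt(83)*I) = 3*sqrt(83)*I/5644

Sum of residues: 3*I*(-83 + 7*sqrt(83))/39508
∫_{-∞}^{∞} f(x) dx = 2πi · (3*I*(-83 + 7*sqrt(83))/39508) = 3*pi*(83 - 7*sqrt(83))/19754

Final answer: 3*pi*(83 - 7*sqrt(83))/19754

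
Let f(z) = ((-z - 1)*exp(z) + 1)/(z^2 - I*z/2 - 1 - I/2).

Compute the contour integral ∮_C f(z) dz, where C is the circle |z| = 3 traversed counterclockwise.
By the residue theorem, ∮_C f(z) dz = 2πi · (sum of the residues of f at the poles inside |z| = 3).

The denominator factors as (z - 1 - I/2)*(z + 1), so the singularities of f are simple poles at z = 1 + I/2, z = -1.
  |1 + I/2|² = 5/4 < 9 = 3², so this pole is inside the contour.
  |-1|² = 1 < 9 = 3², so this pole is inside the contour.

With P(z) = (-z - 1)*exp(z) + 1 and Q(z) = z^2 - I*z/2 - 1 - I/2, each pole is simple, so Res(f, z₀) = P(z₀)/Q'(z₀) with Q'(z) = 2*z - I/2.
  Res(f, 1 + I/2) = P(1 + I/2)/Q'(1 + I/2) = (1 + (-2 - I/2)*exp(1 + I/2))/(2 + I/2) = 8/17 - exp(1 + I/2) - 2*I/17
  Res(f, -1) = P(-1)/Q'(-1) = (1)/(-2 - I/2) = -8/17 + 2*I/17

Sum of residues inside C: -exp(1 + I/2)
∮_C f(z) dz = 2πi · (-exp(1 + I/2)) = -2*I*pi*exp(1 + I/2)

Final answer: -2*I*pi*exp(1 + I/2)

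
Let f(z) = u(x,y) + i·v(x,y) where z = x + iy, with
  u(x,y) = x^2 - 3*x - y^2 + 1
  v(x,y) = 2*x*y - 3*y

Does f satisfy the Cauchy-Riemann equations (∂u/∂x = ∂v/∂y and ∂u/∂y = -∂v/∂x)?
∂u/∂x = 2*x - 3
∂v/∂y = 2*x - 3
∂u/∂y = -2*y
∂v/∂x = 2*y
∂u/∂x = ∂v/∂y and ∂u/∂y = -∂v/∂x hold identically; f is analytic.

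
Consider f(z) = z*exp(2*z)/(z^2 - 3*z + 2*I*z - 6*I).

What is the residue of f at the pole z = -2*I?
Write f(z) = P(z)/Q(z) with P(z) = z*exp(2*z) and Q(z) = z^2 - 3*z + 2*I*z - 6*I.
The denominator factors as Q(z) = (z + 2*I)*(z - 3), so z = -2*I is a simple zero of Q and P is analytic there; z = -2*I is therefore a simple pole and
  Res(f, z₀) = P(z₀)/Q'(z₀).

Q'(z) = 2*z - 3 + 2*I, so Q'(-2*I) = -3 - 2*I.
P(-2*I) = -2*I*exp(-4*I).

Res(f, -2*I) = (-2*I*exp(-4*I))/(-3 - 2*I) = (4/13 + 6*I/13)*exp(-4*I)

Final answer: (4/13 + 6*I/13)*exp(-4*I)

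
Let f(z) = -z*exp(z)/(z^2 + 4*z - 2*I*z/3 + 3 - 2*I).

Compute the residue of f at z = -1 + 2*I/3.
(7/20 - 9*I/20)*exp(-1 + 2*I/3)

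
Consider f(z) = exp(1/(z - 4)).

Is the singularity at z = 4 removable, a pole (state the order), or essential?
Let u = z - 4. Then
  e^(1/u) = Σ_{k≥0} (1)^k/(k!·u^k) = 1 + 1/u + 1/(2*u^2) + 1/(6*u^3) + ...
which has infinitely many negative powers of u, so exp(1/(z - 4)) has an essential singularity at z = 4.
So the singularity is essential.

Final answer: essential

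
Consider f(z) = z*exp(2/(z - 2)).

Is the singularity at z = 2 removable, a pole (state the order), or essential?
essential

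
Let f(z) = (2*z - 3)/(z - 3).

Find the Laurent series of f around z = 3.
Put w = z - (3), i.e. z = w + 3. The denominator is w, so it suffices to rewrite the numerator in powers of w.

P(z) = 2*z - 3
P(w + 3) = 3 + 2*w

Dividing each term by w:
  f = 3/w + 2

Substituting back w = z - 3:
  f(z) = 3/(z - 3) + 2

The series is finite because the numerator is a polynomial; the negative powers form the principal part, and the coefficient of 1/(z - 3) gives Res(f, 3) = 3.

Final answer: 3/(z - 3) + 2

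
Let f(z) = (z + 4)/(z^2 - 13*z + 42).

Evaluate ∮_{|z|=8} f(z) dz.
2*I*pi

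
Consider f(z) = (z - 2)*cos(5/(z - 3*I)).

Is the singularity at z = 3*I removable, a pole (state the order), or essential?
essential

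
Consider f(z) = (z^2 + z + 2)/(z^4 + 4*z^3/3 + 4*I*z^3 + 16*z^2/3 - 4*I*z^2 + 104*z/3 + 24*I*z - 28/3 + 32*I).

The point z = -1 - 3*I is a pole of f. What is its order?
Factor the denominator:
  z^4 + 4*z^3/3 + 4*I*z^3 + 16*z^2/3 - 4*I*z^2 + 104*z/3 + 24*I*z - 28/3 + 32*I = (z + 1 + 3*I)^2*(z + 1/3 + I)*(z - 1 - 3*I)

The numerator P(z) = z^2 + z + 2 has P(-1 - 3*I) = -7 + 3*I ≠ 0, so no factor of (z + 1 + 3*I) cancels.
Near z = -1 - 3*I we can therefore write f(z) = g(z)/(z + 1 + 3*I)^2 with g analytic at -1 - 3*I and g(-1 - 3*I) ≠ 0 (g is the numerator divided by the remaining denominator factors).

Hence z = -1 - 3*I is a pole of order 2.

Final answer: 2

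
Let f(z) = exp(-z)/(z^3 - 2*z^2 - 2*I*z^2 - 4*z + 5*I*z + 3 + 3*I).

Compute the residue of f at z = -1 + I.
Write f(z) = P(z)/Q(z) with P(z) = exp(-z) and Q(z) = z^3 - 2*z^2 - 2*I*z^2 - 4*z + 5*I*z + 3 + 3*I.
The denominator factors as Q(z) = (z - 3)*(z - I)*(z + 1 - I), so z = -1 + I is a simple zero of Q and P is analytic there; z = -1 + I is therefore a simple pole and
  Res(f, z₀) = P(z₀)/Q'(z₀).

Q'(z) = 3*z^2 - 4*z - 4*I*z - 4 + 5*I, so Q'(-1 + I) = 4 - I.
P(-1 + I) = exp(1 - I).

Res(f, -1 + I) = (exp(1 - I))/(4 - I) = (4/17 + I/17)*exp(1 - I)

Final answer: (4/17 + I/17)*exp(1 - I)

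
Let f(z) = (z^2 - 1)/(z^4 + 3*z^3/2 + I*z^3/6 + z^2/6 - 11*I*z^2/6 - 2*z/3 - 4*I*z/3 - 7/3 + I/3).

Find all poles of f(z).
The singularities of f are the zeros of the denominator. Factoring,
  z^4 + 3*z^3/2 + I*z^3/6 + z^2/6 - 11*I*z^2/6 - 2*z/3 - 4*I*z/3 - 7/3 + I/3 = (z - I)*(z - 1 - I/3)*(z + 3/2 + I/2)*(z + 1 + I)
so the candidates are z = I, z = 1 + I/3, z = -3/2 - I/2, z = -1 - I.

Check the numerator P(z) = z^2 - 1 at each one:
  P(I) = -2 ≠ 0, so z = I is a (simple) pole.
  P(1 + I/3) = -1/9 + 2*I/3 ≠ 0, so z = 1 + I/3 is a (simple) pole.
  P(-3/2 - I/2) = 1 + 3*I/2 ≠ 0, so z = -3/2 - I/2 is a (simple) pole.
  P(-1 - I) = -1 + 2*I ≠ 0, so z = -1 - I is a (simple) pole.

Poles of f: {-3/2 - I/2, -1 - I, I, 1 + I/3}

Final answer: {-3/2 - I/2, -1 - I, I, 1 + I/3}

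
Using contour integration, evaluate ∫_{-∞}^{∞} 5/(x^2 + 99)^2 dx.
5*sqrt(11)*pi/6534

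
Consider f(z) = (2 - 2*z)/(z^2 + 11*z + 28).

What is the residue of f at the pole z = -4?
Write f(z) = P(z)/Q(z) with P(z) = 2 - 2*z and Q(z) = z^2 + 11*z + 28.
The denominator factors as Q(z) = (z + 7)*(z + 4), so z = -4 is a simple zero of Q and P is analytic there; z = -4 is therefore a simple pole and
  Res(f, z₀) = P(z₀)/Q'(z₀).

Q'(z) = 2*z + 11, so Q'(-4) = 3.
P(-4) = 10.

Res(f, -4) = (10)/(3) = 10/3

Final answer: 10/3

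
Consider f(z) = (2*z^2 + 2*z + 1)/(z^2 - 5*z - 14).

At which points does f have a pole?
{-2, 7}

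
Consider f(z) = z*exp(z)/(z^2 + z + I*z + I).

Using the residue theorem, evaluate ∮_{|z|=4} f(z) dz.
By the residue theorem, ∮_C f(z) dz = 2πi · (sum of the residues of f at the poles inside |z| = 4).

The denominator factors as (z + 1)*(z + I), so the singularities of f are simple poles at z = -1, z = -I.
  |-1|² = 1 < 16 = 4², so this pole is inside the contour.
  |-I|² = 1 < 16 = 4², so this pole is inside the contour.

With P(z) = z*exp(z) and Q(z) = z^2 + z + I*z + I, each pole is simple, so Res(f, z₀) = P(z₀)/Q'(z₀) with Q'(z) = 2*z + 1 + I.
  Res(f, -1) = P(-1)/Q'(-1) = (-exp(-1))/(-1 + I) = (1/2 + I/2)*exp(-1)
  Res(f, -I) = P(-I)/Q'(-I) = (-I*exp(-I))/(1 - I) = (1/2 - I/2)*exp(-I)

Sum of residues inside C: (1/2 - I/2)*exp(-I) + (1/2 + I/2)*exp(-1)
∮_C f(z) dz = 2πi · ((1/2 - I/2)*exp(-I) + (1/2 + I/2)*exp(-1)) = pi*(1 + I)*exp(-I) + pi*(-1 + I)*exp(-1)

Final answer: pi*(1 + I)*exp(-I) + pi*(-1 + I)*exp(-1)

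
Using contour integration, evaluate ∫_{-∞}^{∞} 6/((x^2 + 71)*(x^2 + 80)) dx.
Let f(z) = 6/((z^2 + 71)*(z^2 + 80)). The denominator has no real zeros and deg Q - deg P = 4 ≥ 2, so the integral of f over the upper semicircle |z| = R tends to 0 as R → ∞. Closing the contour in the upper half-plane,
  ∫_{-∞}^{∞} f(x) dx = 2πi · Σ Res(f, z_k)  over the poles with Im z_k > 0.

Zeros of the denominator: z^2 + 80 = 0 gives z = ±4*sqrt(5)*I; z^2 + 71 = 0 gives z = ±sqrt(71)*I.
Upper half-plane: z = 4*sqrt(5)*I, z = sqrt(71)*I (simple).

Each pole is a simple zero of Q(z) = z^4 + 151*z^2 + 5680, so Res(f, z₀) = P(z₀)/Q'(z₀) with P(z) = 6, Q'(z) = 4*z^3 + 302*z:
  Res(f, 4*sqrt(5)*I) = (6)/(-72*sqrt(5)*I) = sqrt(5)*I/60
  Res(f, sqrt(71)*I) = (6)/(18*sqrt(71)*I) = -sqrt(71)*I/213

Sum of residues: I*(-sqrt(71)/213 + sqrt(5)/60)
∫_{-∞}^{∞} f(x) dx = 2πi · (I*(-sqrt(71)/213 + sqrt(5)/60)) = pi*(-71*sqrt(5) + 20*sqrt(71))/2130

Final answer: pi*(-71*sqrt(5) + 20*sqrt(71))/2130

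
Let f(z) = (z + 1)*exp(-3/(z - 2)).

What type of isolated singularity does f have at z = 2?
Let u = z - 2. Then
  e^(-3/u) = Σ_{k≥0} (-3)^k/(k!·u^k) = 1 - 3/u + 9/(2*u^2) - 9/(2*u^3) + ...
which has infinitely many negative powers of u, so exp(-3/(z - 2)) has an essential singularity at z = 2.
The extra factor z + 1 is a nonzero polynomial; if the product had at most a pole at z = 2, dividing by that polynomial would leave exp(-3/(z - 2)) with at most a pole too — contradiction. (Equivalently, the product's Laurent series still has infinitely many negative powers.)
So the singularity is essential.

Final answer: essential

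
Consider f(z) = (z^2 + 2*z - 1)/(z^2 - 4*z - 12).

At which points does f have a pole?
The singularities of f are the zeros of the denominator. Factoring,
  z^2 - 4*z - 12 = (z - 6)*(z + 2)
so the candidates are z = 6, z = -2.

Check the numerator P(z) = z^2 + 2*z - 1 at each one:
  P(6) = 47 ≠ 0, so z = 6 is a (simple) pole.
  P(-2) = -1 ≠ 0, so z = -2 is a (simple) pole.

Poles of f: {-2, 6}

Final answer: {-2, 6}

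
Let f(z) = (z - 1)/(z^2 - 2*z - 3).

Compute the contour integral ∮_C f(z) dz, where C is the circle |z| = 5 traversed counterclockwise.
2*I*pi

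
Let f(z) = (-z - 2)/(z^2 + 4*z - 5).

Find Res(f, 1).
Write f(z) = P(z)/Q(z) with P(z) = -z - 2 and Q(z) = z^2 + 4*z - 5.
The denominator factors as Q(z) = (z - 1)*(z + 5), so z = 1 is a simple zero of Q and P is analytic there; z = 1 is therefore a simple pole and
  Res(f, z₀) = P(z₀)/Q'(z₀).

Q'(z) = 2*z + 4, so Q'(1) = 6.
P(1) = -3.

Res(f, 1) = (-3)/(6) = -1/2

Final answer: -1/2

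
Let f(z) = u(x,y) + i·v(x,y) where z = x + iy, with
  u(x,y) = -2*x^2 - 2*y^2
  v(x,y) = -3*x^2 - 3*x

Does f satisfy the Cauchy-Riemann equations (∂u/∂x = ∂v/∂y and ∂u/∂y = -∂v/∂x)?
∂u/∂x = -4*x
∂v/∂y = 0
∂u/∂y = -4*y
∂v/∂x = -6*x - 3
∂u/∂x ≠ ∂v/∂y and ∂u/∂y ≠ -∂v/∂x; the Cauchy-Riemann equations are not satisfied, so f is not analytic.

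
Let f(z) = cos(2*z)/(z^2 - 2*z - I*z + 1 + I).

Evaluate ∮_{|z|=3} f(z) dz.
By the residue theorem, ∮_C f(z) dz = 2πi · (sum of the residues of f at the poles inside |z| = 3).

The denominator factors as (z - 1 - I)*(z - 1), so the singularities of f are simple poles at z = 1 + I, z = 1.
  |1 + I|² = 2 < 9 = 3², so this pole is inside the contour.
  |1|² = 1 < 9 = 3², so this pole is inside the contour.

With P(z) = cos(2*z) and Q(z) = z^2 - 2*z - I*z + 1 + I, each pole is simple, so Res(f, z₀) = P(z₀)/Q'(z₀) with Q'(z) = 2*z - 2 - I.
  Res(f, 1 + I) = P(1 + I)/Q'(1 + I) = (cos(2 + 2*I))/(I) = -I*cos(2 + 2*I)
  Res(f, 1) = P(1)/Q'(1) = (cos(2))/(-I) = I*cos(2)

Sum of residues inside C: I*cos(2) - I*cos(2 + 2*I)
∮_C f(z) dz = 2πi · (I*cos(2) - I*cos(2 + 2*I)) = -2*pi*cos(2) + 2*pi*cos(2 + 2*I)

Final answer: -2*pi*cos(2) + 2*pi*cos(2 + 2*I)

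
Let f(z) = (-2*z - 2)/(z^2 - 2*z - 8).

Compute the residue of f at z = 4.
-5/3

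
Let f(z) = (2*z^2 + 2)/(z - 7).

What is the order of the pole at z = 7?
1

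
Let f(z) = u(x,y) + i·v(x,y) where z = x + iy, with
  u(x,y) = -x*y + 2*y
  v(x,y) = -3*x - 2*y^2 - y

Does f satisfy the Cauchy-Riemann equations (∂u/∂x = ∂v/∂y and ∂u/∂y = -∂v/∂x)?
∂u/∂x = -y
∂v/∂y = -4*y - 1
∂u/∂y = 2 - x
∂v/∂x = -3
∂u/∂x ≠ ∂v/∂y and ∂u/∂y ≠ -∂v/∂x; the Cauchy-Riemann equations are not satisfied, so f is not analytic.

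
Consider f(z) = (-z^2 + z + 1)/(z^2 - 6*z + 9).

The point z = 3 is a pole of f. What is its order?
2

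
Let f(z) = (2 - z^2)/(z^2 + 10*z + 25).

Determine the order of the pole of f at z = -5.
Factor the denominator:
  z^2 + 10*z + 25 = (z + 5)^2

The numerator P(z) = 2 - z^2 has P(-5) = -23 ≠ 0, so no factor of (z + 5) cancels.
Near z = -5 we can therefore write f(z) = g(z)/(z + 5)^2 with g analytic at -5 and g(-5) ≠ 0 (g is just the numerator).

Hence z = -5 is a pole of order 2.

Final answer: 2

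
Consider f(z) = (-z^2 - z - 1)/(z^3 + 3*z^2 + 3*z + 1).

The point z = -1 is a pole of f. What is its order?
Factor the denominator:
  z^3 + 3*z^2 + 3*z + 1 = (z + 1)^3

The numerator P(z) = -z^2 - z - 1 has P(-1) = -1 ≠ 0, so no factor of (z + 1) cancels.
Near z = -1 we can therefore write f(z) = g(z)/(z + 1)^3 with g analytic at -1 and g(-1) ≠ 0 (g is just the numerator).

Hence z = -1 is a pole of order 3.

Final answer: 3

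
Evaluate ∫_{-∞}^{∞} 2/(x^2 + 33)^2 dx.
Let f(z) = 2/(z^2 + 33)^2. The denominator has no real zeros and deg Q - deg P = 4 ≥ 2, so the integral of f over the upper semicircle |z| = R tends to 0 as R → ∞. Closing the contour in the upper half-plane,
  ∫_{-∞}^{∞} f(x) dx = 2πi · Σ Res(f, z_k)  over the poles with Im z_k > 0.

Zeros of the denominator: z^2 + 33 = 0 gives z = ±sqrt(33)*I.
Upper half-plane: z = sqrt(33)*I (a pole of order 2).

Write f(z) = g(z)/(z - sqrt(33)*I)^2 with g(z) = 2/(z + sqrt(33)*I)^2. For a double pole, Res(f, z₀) = g'(z₀):
  g'(z) = -4/(z + sqrt(33)*I)^3
  Res(f, sqrt(33)*I) = g'(sqrt(33)*I) = -sqrt(33)*I/2178

∫_{-∞}^{∞} f(x) dx = 2πi · (-sqrt(33)*I/2178) = sqrt(33)*pi/1089

Final answer: sqrt(33)*pi/1089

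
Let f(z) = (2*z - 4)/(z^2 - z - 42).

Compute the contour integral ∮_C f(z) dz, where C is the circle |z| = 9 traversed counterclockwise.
4*I*pi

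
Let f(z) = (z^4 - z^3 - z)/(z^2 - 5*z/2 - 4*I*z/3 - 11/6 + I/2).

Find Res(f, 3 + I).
Write f(z) = P(z)/Q(z) with P(z) = z^4 - z^3 - z and Q(z) = z^2 - 5*z/2 - 4*I*z/3 - 11/6 + I/2.
The denominator factors as Q(z) = (z + 1/2 - I/3)*(z - 3 - I), so z = 3 + I is a simple zero of Q and P is analytic there; z = 3 + I is therefore a simple pole and
  Res(f, z₀) = P(z₀)/Q'(z₀).

Q'(z) = 2*z - 5/2 - 4*I/3, so Q'(3 + I) = 7/2 + 2*I/3.
P(3 + I) = 7 + 69*I.

Res(f, 3 + I) = (7 + 69*I)/(7/2 + 2*I/3) = 2538/457 + 8526*I/457

Final answer: 2538/457 + 8526*I/457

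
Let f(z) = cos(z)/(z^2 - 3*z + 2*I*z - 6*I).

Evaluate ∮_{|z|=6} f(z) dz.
By the residue theorem, ∮_C f(z) dz = 2πi · (sum of the residues of f at the poles inside |z| = 6).

The denominator factors as (z + 2*I)*(z - 3), so the singularities of f are simple poles at z = -2*I, z = 3.
  |-2*I|² = 4 < 36 = 6², so this pole is inside the contour.
  |3|² = 9 < 36 = 6², so this pole is inside the contour.

With P(z) = cos(z) and Q(z) = z^2 - 3*z + 2*I*z - 6*I, each pole is simple, so Res(f, z₀) = P(z₀)/Q'(z₀) with Q'(z) = 2*z - 3 + 2*I.
  Res(f, -2*I) = P(-2*I)/Q'(-2*I) = (cosh(2))/(-3 - 2*I) = (-3/13 + 2*I/13)*cosh(2)
  Res(f, 3) = P(3)/Q'(3) = (cos(3))/(3 + 2*I) = (3/13 - 2*I/13)*cos(3)

Sum of residues inside C: (3/13 - 2*I/13)*cos(3) + (-3/13 + 2*I/13)*cosh(2)
∮_C f(z) dz = 2πi · ((3/13 - 2*I/13)*cos(3) + (-3/13 + 2*I/13)*cosh(2)) = pi*(-4/13 - 6*I/13)*cosh(2) + pi*(4/13 + 6*I/13)*cos(3)

Final answer: pi*(-4/13 - 6*I/13)*cosh(2) + pi*(4/13 + 6*I/13)*cos(3)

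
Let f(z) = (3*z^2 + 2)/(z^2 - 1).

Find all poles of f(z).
The singularities of f are the zeros of the denominator. Factoring,
  z^2 - 1 = (z - 1)*(z + 1)
so the candidates are z = 1, z = -1.

Check the numerator P(z) = 3*z^2 + 2 at each one:
  P(1) = 5 ≠ 0, so z = 1 is a (simple) pole.
  P(-1) = 5 ≠ 0, so z = -1 is a (simple) pole.

Poles of f: {-1, 1}

Final answer: {-1, 1}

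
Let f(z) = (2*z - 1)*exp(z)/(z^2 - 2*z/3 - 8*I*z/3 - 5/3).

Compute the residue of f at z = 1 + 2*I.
(15/8 + 9*I/8)*exp(1 + 2*I)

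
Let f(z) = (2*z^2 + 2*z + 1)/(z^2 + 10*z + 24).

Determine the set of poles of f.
The singularities of f are the zeros of the denominator. Factoring,
  z^2 + 10*z + 24 = (z + 6)*(z + 4)
so the candidates are z = -6, z = -4.

Check the numerator P(z) = 2*z^2 + 2*z + 1 at each one:
  P(-6) = 61 ≠ 0, so z = -6 is a (simple) pole.
  P(-4) = 25 ≠ 0, so z = -4 is a (simple) pole.

Poles of f: {-6, -4}

Final answer: {-6, -4}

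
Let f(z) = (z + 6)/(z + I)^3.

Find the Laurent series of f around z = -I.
Put w = z - (-I), i.e. z = w - I. The denominator is w^3, so it suffices to rewrite the numerator in powers of w.

P(z) = z + 6
P(w - I) = 6 - I + w

Dividing each term by w^3:
  f = (6 - I)/w^3 + 1/w^2

Substituting back w = z + I:
  f(z) = (6 - I)/(z + I)^3 + 1/(z + I)^2

The series is finite because the numerator is a polynomial; the negative powers form the principal part.

Final answer: (6 - I)/(z + I)^3 + 1/(z + I)^2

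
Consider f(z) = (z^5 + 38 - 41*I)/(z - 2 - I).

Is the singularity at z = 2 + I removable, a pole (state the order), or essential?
The numerator vanishes at z = 2 + I ((2 + I)^5 = -38 + 41*I), so it is divisible by z - 2 - I:
  z^5 + 38 - 41*I = (z - 2 - I)*(z^4 + 2*z^3 + I*z^3 + 3*z^2 + 4*I*z^2 + 2*z + 11*I*z - 7 + 24*I)
Hence for z ≠ 2 + I, f(z) = z^4 + 2*z^3 + I*z^3 + 3*z^2 + 4*I*z^2 + 2*z + 11*I*z - 7 + 24*I, a polynomial, and lim_{z→2 + I} f(z) = -35 + 120*I is finite.
So the singularity is removable.

Final answer: removable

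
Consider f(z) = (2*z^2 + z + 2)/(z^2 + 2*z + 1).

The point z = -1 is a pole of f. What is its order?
Factor the denominator:
  z^2 + 2*z + 1 = (z + 1)^2

The numerator P(z) = 2*z^2 + z + 2 has P(-1) = 3 ≠ 0, so no factor of (z + 1) cancels.
Near z = -1 we can therefore write f(z) = g(z)/(z + 1)^2 with g analytic at -1 and g(-1) ≠ 0 (g is just the numerator).

Hence z = -1 is a pole of order 2.

Final answer: 2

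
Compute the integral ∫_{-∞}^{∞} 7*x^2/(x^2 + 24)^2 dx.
7*sqrt(6)*pi/24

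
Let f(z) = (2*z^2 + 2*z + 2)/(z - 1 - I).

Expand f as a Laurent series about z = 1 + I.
Put w = z - (1 + I), i.e. z = w + 1 + I. The denominator is w, so it suffices to rewrite the numerator in powers of w.

P(z) = 2*z^2 + 2*z + 2
P(w + 1 + I) = 4 + 6*I + (6 + 4*I)*w + 2*w^2

Dividing each term by w:
  f = (4 + 6*I)/w + 6 + 4*I + 2*w

Substituting back w = z - 1 - I:
  f(z) = (4 + 6*I)/(z - 1 - I) + 6 + 4*I + 2*(z - 1 - I)

The series is finite because the numerator is a polynomial; the negative powers form the principal part, and the coefficient of 1/(z - 1 - I) gives Res(f, 1 + I) = 4 + 6*I.

Final answer: (4 + 6*I)/(z - 1 - I) + 6 + 4*I + 2*(z - 1 - I)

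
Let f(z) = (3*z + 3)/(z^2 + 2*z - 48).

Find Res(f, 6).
3/2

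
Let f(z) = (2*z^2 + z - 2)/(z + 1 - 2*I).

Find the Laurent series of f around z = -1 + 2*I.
(-9 - 6*I)/(z + 1 - 2*I) - 3 + 8*I + 2*(z + 1 - 2*I)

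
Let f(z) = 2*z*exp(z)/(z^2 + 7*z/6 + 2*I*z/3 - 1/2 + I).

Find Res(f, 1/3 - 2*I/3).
Write f(z) = P(z)/Q(z) with P(z) = 2*z*exp(z) and Q(z) = z^2 + 7*z/6 + 2*I*z/3 - 1/2 + I.
The denominator factors as Q(z) = (z - 1/3 + 2*I/3)*(z + 3/2), so z = 1/3 - 2*I/3 is a simple zero of Q and P is analytic there; z = 1/3 - 2*I/3 is therefore a simple pole and
  Res(f, z₀) = P(z₀)/Q'(z₀).

Q'(z) = 2*z + 7/6 + 2*I/3, so Q'(1/3 - 2*I/3) = 11/6 - 2*I/3.
P(1/3 - 2*I/3) = (2/3 - 4*I/3)*exp(1/3 - 2*I/3).

Res(f, 1/3 - 2*I/3) = ((2/3 - 4*I/3)*exp(1/3 - 2*I/3))/(11/6 - 2*I/3) = (76/137 - 72*I/137)*exp(1/3 - 2*I/3)

Final answer: (76/137 - 72*I/137)*exp(1/3 - 2*I/3)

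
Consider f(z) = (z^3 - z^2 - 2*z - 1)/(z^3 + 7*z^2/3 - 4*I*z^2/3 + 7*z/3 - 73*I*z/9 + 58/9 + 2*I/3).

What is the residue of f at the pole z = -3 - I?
-48573/21730 - 999*I/21730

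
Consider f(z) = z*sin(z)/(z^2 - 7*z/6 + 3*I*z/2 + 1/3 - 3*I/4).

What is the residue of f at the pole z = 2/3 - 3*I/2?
(85/82 + 27*I/82)*sin(2/3 - 3*I/2)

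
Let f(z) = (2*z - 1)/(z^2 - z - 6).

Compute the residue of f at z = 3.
1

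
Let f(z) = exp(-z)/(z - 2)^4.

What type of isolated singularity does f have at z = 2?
Write f(z) = g(z)/(z - 2)^4 with g(z) = exp(-z).
g is entire and g(2) = exp(-2) ≠ 0, so no factor of (z - 2) cancels: the Laurent expansion of f about z = 2 starts at the power -4, i.e. lim_{z→z₀} (z - z₀)^4 f(z) = exp(-2) is finite and nonzero.
So z = 2 is a pole of order 4.

Final answer: pole of order 4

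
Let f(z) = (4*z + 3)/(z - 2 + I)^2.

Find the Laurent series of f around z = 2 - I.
Put w = z - (2 - I), i.e. z = w + 2 - I. The denominator is w^2, so it suffices to rewrite the numerator in powers of w.

P(z) = 4*z + 3
P(w + 2 - I) = 11 - 4*I + 4*w

Dividing each term by w^2:
  f = (11 - 4*I)/w^2 + 4/w

Substituting back w = z - 2 + I:
  f(z) = (11 - 4*I)/(z - 2 + I)^2 + 4/(z - 2 + I)

The series is finite because the numerator is a polynomial; the negative powers form the principal part, and the coefficient of 1/(z - 2 + I) gives Res(f, 2 - I) = 4.

Final answer: (11 - 4*I)/(z - 2 + I)^2 + 4/(z - 2 + I)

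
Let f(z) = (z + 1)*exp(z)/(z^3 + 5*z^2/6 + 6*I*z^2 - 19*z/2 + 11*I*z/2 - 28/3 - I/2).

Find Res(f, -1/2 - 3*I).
Write f(z) = P(z)/Q(z) with P(z) = (z + 1)*exp(z) and Q(z) = z^3 + 5*z^2/6 + 6*I*z^2 - 19*z/2 + 11*I*z/2 - 28/3 - I/2.
The denominator factors as Q(z) = (z + 1)*(z - 2/3 + 3*I)*(z + 1/2 + 3*I), so z = -1/2 - 3*I is a simple zero of Q and P is analytic there; z = -1/2 - 3*I is therefore a simple pole and
  Res(f, z₀) = P(z₀)/Q'(z₀).

Q'(z) = 3*z^2 + 5*z/3 + 12*I*z - 19/2 + 11*I/2, so Q'(-1/2 - 3*I) = -7/12 + 7*I/2.
P(-1/2 - 3*I) = (1/2 - 3*I)*exp(-1/2 - 3*I).

Res(f, -1/2 - 3*I) = ((1/2 - 3*I)*exp(-1/2 - 3*I))/(-7/12 + 7*I/2) = -6*exp(-1/2 - 3*I)/7

Final answer: -6*exp(-1/2 - 3*I)/7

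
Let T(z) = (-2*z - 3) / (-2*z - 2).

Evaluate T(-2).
1/2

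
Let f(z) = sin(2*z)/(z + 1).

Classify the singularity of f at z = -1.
Write f(z) = g(z)/(z + 1) with g(z) = sin(2*z).
g is entire and g(-1) = -sin(2) ≠ 0, so no factor of (z + 1) cancels: the Laurent expansion of f about z = -1 starts at the power -1, i.e. lim_{z→z₀} (z - z₀) f(z) = -sin(2) is finite and nonzero.
So z = -1 is a pole of order 1.

Final answer: pole of order 1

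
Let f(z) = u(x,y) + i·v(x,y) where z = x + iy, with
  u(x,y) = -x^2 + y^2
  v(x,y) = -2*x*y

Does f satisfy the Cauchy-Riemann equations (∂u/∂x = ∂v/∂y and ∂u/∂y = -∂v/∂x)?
∂u/∂x = -2*x
∂v/∂y = -2*x
∂u/∂y = 2*y
∂v/∂x = -2*y
∂u/∂x = ∂v/∂y and ∂u/∂y = -∂v/∂x hold identically; f is analytic.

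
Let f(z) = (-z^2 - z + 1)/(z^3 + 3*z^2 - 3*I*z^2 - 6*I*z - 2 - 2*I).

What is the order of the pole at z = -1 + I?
Factor the denominator:
  z^3 + 3*z^2 - 3*I*z^2 - 6*I*z - 2 - 2*I = (z + 1 - I)^3

The numerator P(z) = -z^2 - z + 1 has P(-1 + I) = 2 + I ≠ 0, so no factor of (z + 1 - I) cancels.
Near z = -1 + I we can therefore write f(z) = g(z)/(z + 1 - I)^3 with g analytic at -1 + I and g(-1 + I) ≠ 0 (g is just the numerator).

Hence z = -1 + I is a pole of order 3.

Final answer: 3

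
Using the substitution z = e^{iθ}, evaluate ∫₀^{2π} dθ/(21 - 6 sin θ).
Call the integral J. The integrand is 2π-periodic and we integrate over a full period, so shifting θ does not change the value (θ → θ + π/2 turns sin θ into cos θ; θ → θ + π flips the sign of the trig term). Hence
  J = ∫₀^{2π} dθ/(21 + 6 cos θ).
Put z = e^{iθ}: then cos θ = (z + 1/z)/2, dθ = dz/(iz), and z runs once counterclockwise around |z| = 1:
  J = ∮_{|z|=1} 1/(21 + 6*(z + 1/z)/2) · dz/(iz) = (2/i) ∮_{|z|=1} dz/(6*z^2 + 42*z + 6).
The roots of 6*z^2 + 42*z + 6 are z = (-21 ± sqrt(21^2 - 6^2))/6, with sqrt(405) = 9*sqrt(5); their product is 1, so only z₊ = -7/2 + 3*sqrt(5)/2 lies inside the unit circle (z₋ = -7/2 - 3*sqrt(5)/2 lies outside).
z₊ is a simple zero of q(z) = 6*z^2 + 42*z + 6, so Res(1/q, z₊) = 1/q'(z₊) with q'(z) = 12*z + 42; and q'(z₊) = 6*(z₊ - z₋) = 18*sqrt(5).
Therefore J = (2/i) · 2πi · 1/(18*sqrt(5)) = 2*pi/(9*sqrt(5)) = 2*sqrt(5)*pi/45

Final answer: 2*sqrt(5)*pi/45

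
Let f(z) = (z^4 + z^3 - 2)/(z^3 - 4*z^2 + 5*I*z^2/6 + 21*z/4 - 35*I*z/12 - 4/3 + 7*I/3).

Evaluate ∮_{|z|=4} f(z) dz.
pi*(55/6 + 253*I/9)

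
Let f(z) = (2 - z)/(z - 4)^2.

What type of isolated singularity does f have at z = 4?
pole of order 2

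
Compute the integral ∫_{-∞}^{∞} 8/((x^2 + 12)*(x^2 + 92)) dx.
Let f(z) = 8/((z^2 + 12)*(z^2 + 92)). The denominator has no real zeros and deg Q - deg P = 4 ≥ 2, so the integral of f over the upper semicircle |z| = R tends to 0 as R → ∞. Closing the contour in the upper half-plane,
  ∫_{-∞}^{∞} f(x) dx = 2πi · Σ Res(f, z_k)  over the poles with Im z_k > 0.

Zeros of the denominator: z^2 + 92 = 0 gives z = ±2*sqrt(23)*I; z^2 + 12 = 0 gives z = ±2*sqrt(3)*I.
Upper half-plane: z = 2*sqrt(23)*I, z = 2*sqrt(3)*I (simple).

Each pole is a simple zero of Q(z) = z^4 + 104*z^2 + 1104, so Res(f, z₀) = P(z₀)/Q'(z₀) with P(z) = 8, Q'(z) = 4*z^3 + 208*z:
  Res(f, 2*sqrt(23)*I) = (8)/(-320*sqrt(23)*I) = sqrt(23)*I/920
  Res(f, 2*sqrt(3)*I) = (8)/(320*sqrt(3)*I) = -sqrt(3)*I/120

Sum of residues: I*(-sqrt(3)/120 + sqrt(23)/920)
∫_{-∞}^{∞} f(x) dx = 2πi · (I*(-sqrt(3)/120 + sqrt(23)/920)) = pi*(-3*sqrt(23) + 23*sqrt(3))/1380

Final answer: pi*(-3*sqrt(23) + 23*sqrt(3))/1380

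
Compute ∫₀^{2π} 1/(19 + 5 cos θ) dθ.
Let J = ∫₀^{2π} dθ/(19 + 5 cos θ).
Put z = e^{iθ}: then cos θ = (z + 1/z)/2, dθ = dz/(iz), and z runs once counterclockwise around |z| = 1:
  J = ∮_{|z|=1} 1/(19 + 5*(z + 1/z)/2) · dz/(iz) = (2/i) ∮_{|z|=1} dz/(5*z^2 + 38*z + 5).
The roots of 5*z^2 + 38*z + 5 are z = (-19 ± sqrt(19^2 - 5^2))/5, with sqrt(336) = 4*sqrt(21); their product is 1, so only z₊ = -19/5 + 4*sqrt(21)/5 lies inside the unit circle (z₋ = -19/5 - 4*sqrt(21)/5 lies outside).
z₊ is a simple zero of q(z) = 5*z^2 + 38*z + 5, so Res(1/q, z₊) = 1/q'(z₊) with q'(z) = 10*z + 38; and q'(z₊) = 5*(z₊ - z₋) = 8*sqrt(21).
Therefore J = (2/i) · 2πi · 1/(8*sqrt(21)) = 2*pi/(4*sqrt(21)) = sqrt(21)*pi/42

Final answer: sqrt(21)*pi/42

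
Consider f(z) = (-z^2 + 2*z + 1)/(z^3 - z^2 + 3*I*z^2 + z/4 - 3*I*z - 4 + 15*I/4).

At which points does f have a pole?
{-1/2 - 3*I, I, 3/2 - I}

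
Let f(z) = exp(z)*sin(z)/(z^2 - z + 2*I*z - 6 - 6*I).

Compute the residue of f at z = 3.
Write f(z) = P(z)/Q(z) with P(z) = exp(z)*sin(z) and Q(z) = z^2 - z + 2*I*z - 6 - 6*I.
The denominator factors as Q(z) = (z + 2 + 2*I)*(z - 3), so z = 3 is a simple zero of Q and P is analytic there; z = 3 is therefore a simple pole and
  Res(f, z₀) = P(z₀)/Q'(z₀).

Q'(z) = 2*z - 1 + 2*I, so Q'(3) = 5 + 2*I.
P(3) = exp(3)*sin(3).

Res(f, 3) = (exp(3)*sin(3))/(5 + 2*I) = (5/29 - 2*I/29)*exp(3)*sin(3)

Final answer: (5/29 - 2*I/29)*exp(3)*sin(3)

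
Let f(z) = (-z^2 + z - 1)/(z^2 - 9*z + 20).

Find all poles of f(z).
The singularities of f are the zeros of the denominator. Factoring,
  z^2 - 9*z + 20 = (z - 4)*(z - 5)
so the candidates are z = 4, z = 5.

Check the numerator P(z) = -z^2 + z - 1 at each one:
  P(4) = -13 ≠ 0, so z = 4 is a (simple) pole.
  P(5) = -21 ≠ 0, so z = 5 is a (simple) pole.

Poles of f: {4, 5}

Final answer: {4, 5}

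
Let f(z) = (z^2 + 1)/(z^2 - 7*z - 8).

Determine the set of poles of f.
The singularities of f are the zeros of the denominator. Factoring,
  z^2 - 7*z - 8 = (z + 1)*(z - 8)
so the candidates are z = -1, z = 8.

Check the numerator P(z) = z^2 + 1 at each one:
  P(-1) = 2 ≠ 0, so z = -1 is a (simple) pole.
  P(8) = 65 ≠ 0, so z = 8 is a (simple) pole.

Poles of f: {-1, 8}

Final answer: {-1, 8}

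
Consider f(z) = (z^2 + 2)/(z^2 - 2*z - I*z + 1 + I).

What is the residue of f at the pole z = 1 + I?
Write f(z) = P(z)/Q(z) with P(z) = z^2 + 2 and Q(z) = z^2 - 2*z - I*z + 1 + I.
The denominator factors as Q(z) = (z - 1)*(z - 1 - I), so z = 1 + I is a simple zero of Q and P is analytic there; z = 1 + I is therefore a simple pole and
  Res(f, z₀) = P(z₀)/Q'(z₀).

Q'(z) = 2*z - 2 - I, so Q'(1 + I) = I.
P(1 + I) = 2 + 2*I.

Res(f, 1 + I) = (2 + 2*I)/(I) = 2 - 2*I

Final answer: 2 - 2*I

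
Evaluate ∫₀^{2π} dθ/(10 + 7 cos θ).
Let J = ∫₀^{2π} dθ/(10 + 7 cos θ).
Put z = e^{iθ}: then cos θ = (z + 1/z)/2, dθ = dz/(iz), and z runs once counterclockwise around |z| = 1:
  J = ∮_{|z|=1} 1/(10 + 7*(z + 1/z)/2) · dz/(iz) = (2/i) ∮_{|z|=1} dz/(7*z^2 + 20*z + 7).
The roots of 7*z^2 + 20*z + 7 are z = (-10 ± sqrt(10^2 - 7^2))/7, with sqrt(51) = sqrt(51); their product is 1, so only z₊ = -10/7 + sqrt(51)/7 lies inside the unit circle (z₋ = -10/7 - sqrt(51)/7 lies outside).
z₊ is a simple zero of q(z) = 7*z^2 + 20*z + 7, so Res(1/q, z₊) = 1/q'(z₊) with q'(z) = 14*z + 20; and q'(z₊) = 7*(z₊ - z₋) = 2*sqrt(51).
Therefore J = (2/i) · 2πi · 1/(2*sqrt(51)) = 2*pi/(sqrt(51)) = 2*sqrt(51)*pi/51

Final answer: 2*sqrt(51)*pi/51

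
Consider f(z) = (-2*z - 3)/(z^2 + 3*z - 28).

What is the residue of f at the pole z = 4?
-1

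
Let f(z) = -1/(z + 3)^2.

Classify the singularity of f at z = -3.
Write f(z) = g(z)/(z + 3)^2 with g(z) = -1.
g is entire and g(-3) = -1 ≠ 0, so no factor of (z + 3) cancels: the Laurent expansion of f about z = -3 starts at the power -2, i.e. lim_{z→z₀} (z - z₀)^2 f(z) = -1 is finite and nonzero.
So z = -3 is a pole of order 2.

Final answer: pole of order 2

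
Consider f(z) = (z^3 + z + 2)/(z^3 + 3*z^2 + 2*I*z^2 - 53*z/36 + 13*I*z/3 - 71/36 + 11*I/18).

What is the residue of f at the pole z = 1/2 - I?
Write f(z) = P(z)/Q(z) with P(z) = z^3 + z + 2 and Q(z) = z^3 + 3*z^2 + 2*I*z^2 - 53*z/36 + 13*I*z/3 - 71/36 + 11*I/18.
The denominator factors as Q(z) = (z - 1/2 + I)*(z + 3 + 2*I/3)*(z + 1/2 + I/3), so z = 1/2 - I is a simple zero of Q and P is analytic there; z = 1/2 - I is therefore a simple pole and
  Res(f, z₀) = P(z₀)/Q'(z₀).

Q'(z) = 3*z^2 + 6*z + 4*I*z - 53/36 + 13*I/3, so Q'(1/2 - I) = 59/18 - 8*I/3.
P(1/2 - I) = 9/8 - 3*I/4.

Res(f, 1/2 - I) = (9/8 - 3*I/4)/(59/18 - 8*I/3) = 567/1780 + 27*I/890

Final answer: 567/1780 + 27*I/890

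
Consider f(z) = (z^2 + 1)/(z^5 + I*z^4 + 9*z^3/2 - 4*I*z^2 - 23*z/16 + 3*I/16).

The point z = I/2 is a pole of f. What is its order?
4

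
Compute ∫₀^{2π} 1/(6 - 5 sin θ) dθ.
Call the integral J. The integrand is 2π-periodic and we integrate over a full period, so shifting θ does not change the value (θ → θ + π/2 turns sin θ into cos θ; θ → θ + π flips the sign of the trig term). Hence
  J = ∫₀^{2π} dθ/(6 + 5 cos θ).
Put z = e^{iθ}: then cos θ = (z + 1/z)/2, dθ = dz/(iz), and z runs once counterclockwise around |z| = 1:
  J = ∮_{|z|=1} 1/(6 + 5*(z + 1/z)/2) · dz/(iz) = (2/i) ∮_{|z|=1} dz/(5*z^2 + 12*z + 5).
The roots of 5*z^2 + 12*z + 5 are z = (-6 ± sqrt(6^2 - 5^2))/5, with sqrt(11) = sqrt(11); their product is 1, so only z₊ = -6/5 + sqrt(11)/5 lies inside the unit circle (z₋ = -6/5 - sqrt(11)/5 lies outside).
z₊ is a simple zero of q(z) = 5*z^2 + 12*z + 5, so Res(1/q, z₊) = 1/q'(z₊) with q'(z) = 10*z + 12; and q'(z₊) = 5*(z₊ - z₋) = 2*sqrt(11).
Therefore J = (2/i) · 2πi · 1/(2*sqrt(11)) = 2*pi/(sqrt(11)) = 2*sqrt(11)*pi/11

Final answer: 2*sqrt(11)*pi/11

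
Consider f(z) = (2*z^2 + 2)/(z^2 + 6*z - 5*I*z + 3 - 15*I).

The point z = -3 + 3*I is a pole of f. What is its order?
Factor the denominator:
  z^2 + 6*z - 5*I*z + 3 - 15*I = (z + 3 - 3*I)*(z + 3 - 2*I)

The numerator P(z) = 2*z^2 + 2 has P(-3 + 3*I) = 2 - 36*I ≠ 0, so no factor of (z + 3 - 3*I) cancels.
Near z = -3 + 3*I we can therefore write f(z) = g(z)/(z + 3 - 3*I) with g analytic at -3 + 3*I and g(-3 + 3*I) ≠ 0 (g is the numerator divided by the remaining denominator factors).

Hence z = -3 + 3*I is a pole of order 1.

Final answer: 1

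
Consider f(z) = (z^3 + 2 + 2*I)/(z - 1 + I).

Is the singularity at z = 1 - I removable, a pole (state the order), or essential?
The numerator vanishes at z = 1 - I ((1 - I)^3 = -2 - 2*I), so it is divisible by z - 1 + I:
  z^3 + 2 + 2*I = (z - 1 + I)*(z^2 + z - I*z - 2*I)
Hence for z ≠ 1 - I, f(z) = z^2 + z - I*z - 2*I, a polynomial, and lim_{z→1 - I} f(z) = -6*I is finite.
So the singularity is removable.

Final answer: removable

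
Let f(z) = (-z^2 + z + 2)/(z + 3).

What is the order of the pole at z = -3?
Factor the denominator:
  z + 3 = (z + 3)

The numerator P(z) = -z^2 + z + 2 has P(-3) = -10 ≠ 0, so no factor of (z + 3) cancels.
Near z = -3 we can therefore write f(z) = g(z)/(z + 3) with g analytic at -3 and g(-3) ≠ 0 (g is just the numerator).

Hence z = -3 is a pole of order 1.

Final answer: 1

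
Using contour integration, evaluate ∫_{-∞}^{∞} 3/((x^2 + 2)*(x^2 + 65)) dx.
Let f(z) = 3/((z^2 + 2)*(z^2 + 65)). The denominator has no real zeros and deg Q - deg P = 4 ≥ 2, so the integral of f over the upper semicircle |z| = R tends to 0 as R → ∞. Closing the contour in the upper half-plane,
  ∫_{-∞}^{∞} f(x) dx = 2πi · Σ Res(f, z_k)  over the poles with Im z_k > 0.

Zeros of the denominator: z^2 + 65 = 0 gives z = ±sqrt(65)*I; z^2 + 2 = 0 gives z = ±sqrt(2)*I.
Upper half-plane: z = sqrt(2)*I, z = sqrt(65)*I (simple).

Each pole is a simple zero of Q(z) = z^4 + 67*z^2 + 130, so Res(f, z₀) = P(z₀)/Q'(z₀) with P(z) = 3, Q'(z) = 4*z^3 + 134*z:
  Res(f, sqrt(2)*I) = (3)/(126*sqrt(2)*I) = -sqrt(2)*I/84
  Res(f, sqrt(65)*I) = (3)/(-126*sqrt(65)*I) = sqrt(65)*I/2730

Sum of residues: I*(-sqrt(2)/84 + sqrt(65)/2730)
∫_{-∞}^{∞} f(x) dx = 2πi · (I*(-sqrt(2)/84 + sqrt(65)/2730)) = pi*(-2*sqrt(65) + 65*sqrt(2))/2730

Final answer: pi*(-2*sqrt(65) + 65*sqrt(2))/2730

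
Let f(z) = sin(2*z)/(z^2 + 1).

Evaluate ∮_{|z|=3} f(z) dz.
By the residue theorem, ∮_C f(z) dz = 2πi · (sum of the residues of f at the poles inside |z| = 3).

The denominator factors as (z - I)*(z + I), so the singularities of f are simple poles at z = I, z = -I.
  |I|² = 1 < 9 = 3², so this pole is inside the contour.
  |-I|² = 1 < 9 = 3², so this pole is inside the contour.

With P(z) = sin(2*z) and Q(z) = z^2 + 1, each pole is simple, so Res(f, z₀) = P(z₀)/Q'(z₀) with Q'(z) = 2*z.
  Res(f, I) = P(I)/Q'(I) = (I*sinh(2))/(2*I) = sinh(2)/2
  Res(f, -I) = P(-I)/Q'(-I) = (-I*sinh(2))/(-2*I) = sinh(2)/2

Sum of residues inside C: sinh(2)
∮_C f(z) dz = 2πi · (sinh(2)) = 2*I*pi*sinh(2)

Final answer: 2*I*pi*sinh(2)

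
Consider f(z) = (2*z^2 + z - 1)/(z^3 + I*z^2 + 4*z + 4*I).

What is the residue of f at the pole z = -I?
Write f(z) = P(z)/Q(z) with P(z) = 2*z^2 + z - 1 and Q(z) = z^3 + I*z^2 + 4*z + 4*I.
The denominator factors as Q(z) = (z - 2*I)*(z + I)*(z + 2*I), so z = -I is a simple zero of Q and P is analytic there; z = -I is therefore a simple pole and
  Res(f, z₀) = P(z₀)/Q'(z₀).

Q'(z) = 3*z^2 + 2*I*z + 4, so Q'(-I) = 3.
P(-I) = -3 - I.

Res(f, -I) = (-3 - I)/(3) = -1 - I/3

Final answer: -1 - I/3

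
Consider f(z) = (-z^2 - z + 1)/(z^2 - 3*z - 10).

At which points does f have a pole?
The singularities of f are the zeros of the denominator. Factoring,
  z^2 - 3*z - 10 = (z - 5)*(z + 2)
so the candidates are z = 5, z = -2.

Check the numerator P(z) = -z^2 - z + 1 at each one:
  P(5) = -29 ≠ 0, so z = 5 is a (simple) pole.
  P(-2) = -1 ≠ 0, so z = -2 is a (simple) pole.

Poles of f: {-2, 5}

Final answer: {-2, 5}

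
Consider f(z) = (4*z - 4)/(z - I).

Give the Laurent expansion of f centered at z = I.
Put w = z - (I), i.e. z = w + I. The denominator is w, so it suffices to rewrite the numerator in powers of w.

P(z) = 4*z - 4
P(w + I) = -4 + 4*I + 4*w

Dividing each term by w:
  f = (-4 + 4*I)/w + 4

Substituting back w = z - I:
  f(z) = (-4 + 4*I)/(z - I) + 4

The series is finite because the numerator is a polynomial; the negative powers form the principal part, and the coefficient of 1/(z - I) gives Res(f, I) = -4 + 4*I.

Final answer: (-4 + 4*I)/(z - I) + 4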